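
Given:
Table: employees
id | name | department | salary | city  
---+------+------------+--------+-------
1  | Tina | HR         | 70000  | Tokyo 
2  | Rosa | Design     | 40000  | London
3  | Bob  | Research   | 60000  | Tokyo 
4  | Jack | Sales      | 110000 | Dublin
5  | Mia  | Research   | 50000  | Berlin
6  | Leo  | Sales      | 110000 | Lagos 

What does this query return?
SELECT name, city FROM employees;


Projecting columns: name, city

6 rows:
Tina, Tokyo
Rosa, London
Bob, Tokyo
Jack, Dublin
Mia, Berlin
Leo, Lagos


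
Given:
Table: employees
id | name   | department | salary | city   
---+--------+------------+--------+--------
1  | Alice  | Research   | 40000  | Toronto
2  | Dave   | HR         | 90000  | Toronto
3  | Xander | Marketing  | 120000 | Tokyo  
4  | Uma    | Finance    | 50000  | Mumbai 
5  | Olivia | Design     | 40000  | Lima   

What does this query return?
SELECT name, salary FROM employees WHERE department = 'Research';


Filtering: department = 'Research'
Matching rows: 1

1 rows:
Alice, 40000


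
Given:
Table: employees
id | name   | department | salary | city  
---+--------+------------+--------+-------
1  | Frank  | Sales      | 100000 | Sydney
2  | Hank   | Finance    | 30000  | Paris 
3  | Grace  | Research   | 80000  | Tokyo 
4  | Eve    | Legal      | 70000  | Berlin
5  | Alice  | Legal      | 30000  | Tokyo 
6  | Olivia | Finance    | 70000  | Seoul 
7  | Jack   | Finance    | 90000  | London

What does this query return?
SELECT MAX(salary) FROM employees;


Salaries: 100000, 30000, 80000, 70000, 30000, 70000, 90000
MAX = 100000

100000


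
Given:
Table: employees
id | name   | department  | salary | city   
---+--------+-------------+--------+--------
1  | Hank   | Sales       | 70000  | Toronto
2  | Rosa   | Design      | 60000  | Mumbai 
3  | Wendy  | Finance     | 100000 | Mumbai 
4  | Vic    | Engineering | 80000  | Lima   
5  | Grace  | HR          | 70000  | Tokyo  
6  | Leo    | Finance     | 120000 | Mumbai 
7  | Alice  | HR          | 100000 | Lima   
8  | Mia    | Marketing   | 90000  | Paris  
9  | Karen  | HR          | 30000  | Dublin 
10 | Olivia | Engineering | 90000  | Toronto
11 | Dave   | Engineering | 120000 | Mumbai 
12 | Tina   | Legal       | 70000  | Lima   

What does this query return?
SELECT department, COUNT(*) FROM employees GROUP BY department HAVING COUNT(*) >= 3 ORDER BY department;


Groups with count >= 3:
  Engineering: 3 -> PASS
  HR: 3 -> PASS
  Design: 1 -> filtered out
  Finance: 2 -> filtered out
  Legal: 1 -> filtered out
  Marketing: 1 -> filtered out
  Sales: 1 -> filtered out


2 groups:
Engineering, 3
HR, 3


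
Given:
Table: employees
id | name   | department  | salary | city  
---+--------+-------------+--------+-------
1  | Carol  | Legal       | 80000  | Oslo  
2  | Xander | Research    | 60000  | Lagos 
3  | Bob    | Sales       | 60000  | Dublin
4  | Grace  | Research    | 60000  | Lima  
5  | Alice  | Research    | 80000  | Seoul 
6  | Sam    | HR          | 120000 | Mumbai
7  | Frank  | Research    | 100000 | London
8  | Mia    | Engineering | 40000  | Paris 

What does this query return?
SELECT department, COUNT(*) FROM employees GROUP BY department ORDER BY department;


Assigning each row to its department group:
  Carol -> Legal
  Xander -> Research
  Bob -> Sales
  Grace -> Research
  Alice -> Research
  Sam -> HR
  Frank -> Research
  Mia -> Engineering


5 groups:
Engineering, 1
HR, 1
Legal, 1
Research, 4
Sales, 1


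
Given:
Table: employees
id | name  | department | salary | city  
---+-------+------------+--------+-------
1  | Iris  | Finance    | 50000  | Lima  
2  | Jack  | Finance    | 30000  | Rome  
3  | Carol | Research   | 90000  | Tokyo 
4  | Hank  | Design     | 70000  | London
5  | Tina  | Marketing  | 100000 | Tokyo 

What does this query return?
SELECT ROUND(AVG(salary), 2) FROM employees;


SUM(salary) = 340000
COUNT = 5
ROUND(AVG, 2) = ROUND(340000 / 5, 2) = 68000.0

68000.0


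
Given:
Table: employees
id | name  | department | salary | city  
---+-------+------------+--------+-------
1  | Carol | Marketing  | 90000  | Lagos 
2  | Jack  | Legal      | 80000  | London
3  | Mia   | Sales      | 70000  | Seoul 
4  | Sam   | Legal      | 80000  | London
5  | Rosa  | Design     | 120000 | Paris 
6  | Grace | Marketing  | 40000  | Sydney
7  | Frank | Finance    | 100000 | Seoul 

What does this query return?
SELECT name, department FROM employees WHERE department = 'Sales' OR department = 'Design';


Filtering: department = 'Sales' OR 'Design'
Matching: 2 rows

2 rows:
Mia, Sales
Rosa, Design


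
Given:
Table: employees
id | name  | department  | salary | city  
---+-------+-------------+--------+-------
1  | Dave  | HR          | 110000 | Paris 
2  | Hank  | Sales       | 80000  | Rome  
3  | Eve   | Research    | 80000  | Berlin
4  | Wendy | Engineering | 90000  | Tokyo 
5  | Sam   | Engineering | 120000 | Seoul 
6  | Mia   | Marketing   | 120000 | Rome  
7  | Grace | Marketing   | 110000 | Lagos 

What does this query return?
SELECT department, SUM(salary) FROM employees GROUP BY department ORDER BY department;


Summing salary within each department:
  Engineering: 90000 + 120000 = 210000
  HR: 110000 = 110000
  Marketing: 120000 + 110000 = 230000
  Research: 80000 = 80000
  Sales: 80000 = 80000


5 groups:
Engineering, 210000
HR, 110000
Marketing, 230000
Research, 80000
Sales, 80000


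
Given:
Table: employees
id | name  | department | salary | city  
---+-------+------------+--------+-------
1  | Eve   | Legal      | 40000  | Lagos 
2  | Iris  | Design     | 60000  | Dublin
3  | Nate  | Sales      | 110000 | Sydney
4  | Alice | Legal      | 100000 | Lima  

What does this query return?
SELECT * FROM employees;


SELECT * returns all 4 rows with all columns

4 rows:
1, Eve, Legal, 40000, Lagos
2, Iris, Design, 60000, Dublin
3, Nate, Sales, 110000, Sydney
4, Alice, Legal, 100000, Lima


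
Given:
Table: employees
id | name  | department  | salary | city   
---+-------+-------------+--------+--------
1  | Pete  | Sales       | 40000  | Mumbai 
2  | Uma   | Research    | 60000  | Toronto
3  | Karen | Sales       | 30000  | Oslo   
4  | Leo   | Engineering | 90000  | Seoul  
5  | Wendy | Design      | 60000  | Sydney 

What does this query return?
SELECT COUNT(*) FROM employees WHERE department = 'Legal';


Counting rows where department = 'Legal'


0


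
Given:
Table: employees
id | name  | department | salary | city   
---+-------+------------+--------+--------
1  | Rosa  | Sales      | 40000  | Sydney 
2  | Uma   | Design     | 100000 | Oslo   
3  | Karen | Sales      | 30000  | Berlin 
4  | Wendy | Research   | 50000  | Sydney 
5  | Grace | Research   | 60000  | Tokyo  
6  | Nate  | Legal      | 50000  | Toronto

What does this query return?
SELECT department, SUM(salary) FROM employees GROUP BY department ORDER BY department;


Summing salary within each department:
  Design: 100000 = 100000
  Legal: 50000 = 50000
  Research: 50000 + 60000 = 110000
  Sales: 40000 + 30000 = 70000


4 groups:
Design, 100000
Legal, 50000
Research, 110000
Sales, 70000


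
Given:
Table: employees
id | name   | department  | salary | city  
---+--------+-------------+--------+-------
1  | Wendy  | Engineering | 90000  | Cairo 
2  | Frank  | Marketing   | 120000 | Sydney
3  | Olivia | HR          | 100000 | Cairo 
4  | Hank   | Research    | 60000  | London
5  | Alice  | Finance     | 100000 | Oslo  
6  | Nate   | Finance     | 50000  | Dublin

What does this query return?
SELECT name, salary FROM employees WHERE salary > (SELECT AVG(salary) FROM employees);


Subquery: AVG(salary) = 86666.67
Filtering: salary > 86666.67
  Wendy (90000) -> MATCH
  Frank (120000) -> MATCH
  Olivia (100000) -> MATCH
  Alice (100000) -> MATCH


4 rows:
Wendy, 90000
Frank, 120000
Olivia, 100000
Alice, 100000


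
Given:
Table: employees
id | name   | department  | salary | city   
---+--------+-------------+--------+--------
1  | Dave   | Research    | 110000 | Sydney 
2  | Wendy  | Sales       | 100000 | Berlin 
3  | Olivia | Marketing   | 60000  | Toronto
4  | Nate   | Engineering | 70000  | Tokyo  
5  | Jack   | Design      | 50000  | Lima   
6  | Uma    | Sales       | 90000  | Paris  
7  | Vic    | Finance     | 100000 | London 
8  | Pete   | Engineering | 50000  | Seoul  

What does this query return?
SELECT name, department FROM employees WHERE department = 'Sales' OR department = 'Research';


Filtering: department = 'Sales' OR 'Research'
Matching: 3 rows

3 rows:
Dave, Research
Wendy, Sales
Uma, Sales


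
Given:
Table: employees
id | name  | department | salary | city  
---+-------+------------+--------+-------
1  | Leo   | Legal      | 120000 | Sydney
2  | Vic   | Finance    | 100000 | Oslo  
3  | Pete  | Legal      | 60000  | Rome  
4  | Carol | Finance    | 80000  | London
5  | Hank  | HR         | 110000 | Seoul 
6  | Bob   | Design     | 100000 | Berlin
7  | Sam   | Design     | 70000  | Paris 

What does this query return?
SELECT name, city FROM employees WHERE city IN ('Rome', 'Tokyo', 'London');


Filtering: city IN ('Rome', 'Tokyo', 'London')
Matching: 2 rows

2 rows:
Pete, Rome
Carol, London


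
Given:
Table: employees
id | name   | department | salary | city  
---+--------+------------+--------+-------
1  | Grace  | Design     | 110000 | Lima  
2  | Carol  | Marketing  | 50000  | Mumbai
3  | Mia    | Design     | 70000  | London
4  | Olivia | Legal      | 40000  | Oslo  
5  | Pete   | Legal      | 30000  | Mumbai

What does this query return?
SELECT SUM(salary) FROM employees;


SUM(salary) = 110000 + 50000 + 70000 + 40000 + 30000 = 300000

300000


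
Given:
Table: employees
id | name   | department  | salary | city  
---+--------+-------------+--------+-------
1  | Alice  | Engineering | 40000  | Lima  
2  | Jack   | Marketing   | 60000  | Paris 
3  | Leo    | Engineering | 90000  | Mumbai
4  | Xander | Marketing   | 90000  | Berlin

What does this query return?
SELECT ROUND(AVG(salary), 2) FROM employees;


SUM(salary) = 280000
COUNT = 4
ROUND(AVG, 2) = ROUND(280000 / 4, 2) = 70000.0

70000.0


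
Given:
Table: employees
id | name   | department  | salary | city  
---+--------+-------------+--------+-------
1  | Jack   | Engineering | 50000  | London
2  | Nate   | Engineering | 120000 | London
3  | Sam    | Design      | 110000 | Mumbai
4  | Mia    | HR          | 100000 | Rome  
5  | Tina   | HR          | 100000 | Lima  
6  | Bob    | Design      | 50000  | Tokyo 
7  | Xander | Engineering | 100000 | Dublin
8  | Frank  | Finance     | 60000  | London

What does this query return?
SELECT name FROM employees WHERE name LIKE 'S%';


LIKE 'S%' matches names starting with 'S'
Matching: 1

1 rows:
Sam


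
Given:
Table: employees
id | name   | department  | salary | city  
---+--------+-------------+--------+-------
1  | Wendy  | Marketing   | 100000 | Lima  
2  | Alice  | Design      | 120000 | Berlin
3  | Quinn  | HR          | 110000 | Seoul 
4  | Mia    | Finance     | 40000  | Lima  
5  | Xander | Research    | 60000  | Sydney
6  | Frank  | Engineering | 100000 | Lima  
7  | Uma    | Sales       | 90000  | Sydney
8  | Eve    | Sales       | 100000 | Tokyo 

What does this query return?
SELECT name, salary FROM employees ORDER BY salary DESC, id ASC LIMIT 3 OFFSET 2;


Sort by salary DESC (id ASC tiebreak), then skip 2 and take 3
Rows 3 through 5

3 rows:
Wendy, 100000
Frank, 100000
Eve, 100000


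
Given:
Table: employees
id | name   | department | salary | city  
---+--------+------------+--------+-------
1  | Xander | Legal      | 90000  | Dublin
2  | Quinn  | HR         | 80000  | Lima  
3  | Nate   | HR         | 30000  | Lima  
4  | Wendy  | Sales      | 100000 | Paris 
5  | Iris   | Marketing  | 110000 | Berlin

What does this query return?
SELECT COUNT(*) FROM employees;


COUNT(*) counts all rows

5


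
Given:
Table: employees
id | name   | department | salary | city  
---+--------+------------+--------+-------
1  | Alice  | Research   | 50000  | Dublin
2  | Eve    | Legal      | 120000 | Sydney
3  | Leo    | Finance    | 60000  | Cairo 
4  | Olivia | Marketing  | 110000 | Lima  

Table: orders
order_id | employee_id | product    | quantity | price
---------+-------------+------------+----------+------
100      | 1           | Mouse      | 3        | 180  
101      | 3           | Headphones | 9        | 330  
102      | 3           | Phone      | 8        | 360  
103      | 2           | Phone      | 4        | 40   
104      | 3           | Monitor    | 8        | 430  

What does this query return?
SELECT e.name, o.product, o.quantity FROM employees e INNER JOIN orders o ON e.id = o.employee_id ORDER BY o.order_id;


Joining employees.id = orders.employee_id:
  employee Alice (id=1) -> order Mouse
  employee Leo (id=3) -> order Headphones
  employee Leo (id=3) -> order Phone
  employee Eve (id=2) -> order Phone
  employee Leo (id=3) -> order Monitor


5 rows:
Alice, Mouse, 3
Leo, Headphones, 9
Leo, Phone, 8
Eve, Phone, 4
Leo, Monitor, 8


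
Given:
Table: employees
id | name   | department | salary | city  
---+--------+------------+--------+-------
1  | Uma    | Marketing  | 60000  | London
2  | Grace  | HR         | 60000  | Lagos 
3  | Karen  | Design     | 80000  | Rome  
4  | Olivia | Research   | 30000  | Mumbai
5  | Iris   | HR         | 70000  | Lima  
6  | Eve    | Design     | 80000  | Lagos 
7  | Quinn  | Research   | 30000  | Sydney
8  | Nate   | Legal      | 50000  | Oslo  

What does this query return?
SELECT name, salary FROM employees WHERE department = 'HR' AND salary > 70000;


Filtering: department = 'HR' AND salary > 70000
Matching: 0 rows

Empty result set (0 rows)


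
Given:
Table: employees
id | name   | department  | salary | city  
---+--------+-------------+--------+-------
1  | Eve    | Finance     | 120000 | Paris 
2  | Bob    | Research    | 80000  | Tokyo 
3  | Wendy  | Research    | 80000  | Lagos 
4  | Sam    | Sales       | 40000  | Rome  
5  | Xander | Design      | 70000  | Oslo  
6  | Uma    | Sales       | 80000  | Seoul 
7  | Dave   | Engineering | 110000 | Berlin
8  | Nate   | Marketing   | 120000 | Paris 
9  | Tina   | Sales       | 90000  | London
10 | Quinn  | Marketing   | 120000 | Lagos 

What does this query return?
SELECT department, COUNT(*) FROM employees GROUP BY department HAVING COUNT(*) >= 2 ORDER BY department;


Groups with count >= 2:
  Marketing: 2 -> PASS
  Research: 2 -> PASS
  Sales: 3 -> PASS
  Design: 1 -> filtered out
  Engineering: 1 -> filtered out
  Finance: 1 -> filtered out


3 groups:
Marketing, 2
Research, 2
Sales, 3


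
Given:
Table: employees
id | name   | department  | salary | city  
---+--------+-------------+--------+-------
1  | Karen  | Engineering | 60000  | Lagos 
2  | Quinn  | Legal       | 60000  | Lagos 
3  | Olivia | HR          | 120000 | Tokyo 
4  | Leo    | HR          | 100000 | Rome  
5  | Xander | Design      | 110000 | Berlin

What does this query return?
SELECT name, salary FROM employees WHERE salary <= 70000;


Filtering: salary <= 70000
Matching: 2 rows

2 rows:
Karen, 60000
Quinn, 60000


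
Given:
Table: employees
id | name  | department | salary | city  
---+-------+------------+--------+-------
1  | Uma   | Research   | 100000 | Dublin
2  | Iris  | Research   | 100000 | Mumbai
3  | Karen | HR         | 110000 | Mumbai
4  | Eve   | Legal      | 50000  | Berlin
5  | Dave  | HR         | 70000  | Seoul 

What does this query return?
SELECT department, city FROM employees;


Projecting columns: department, city

5 rows:
Research, Dublin
Research, Mumbai
HR, Mumbai
Legal, Berlin
HR, Seoul


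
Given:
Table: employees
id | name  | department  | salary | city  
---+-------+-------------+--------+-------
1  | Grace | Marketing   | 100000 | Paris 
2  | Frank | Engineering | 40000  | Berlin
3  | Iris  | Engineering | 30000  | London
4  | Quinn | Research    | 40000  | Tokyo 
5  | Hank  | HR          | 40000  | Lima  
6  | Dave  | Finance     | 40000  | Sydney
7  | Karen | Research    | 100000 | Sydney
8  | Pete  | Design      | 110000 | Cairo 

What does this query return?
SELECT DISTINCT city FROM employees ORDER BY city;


All 'city' values (row order): Paris, Berlin, London, Tokyo, Lima, Sydney, Sydney, Cairo
Removing duplicates leaves 7 unique value(s).

7 values:
Berlin
Cairo
Lima
London
Paris
Sydney
Tokyo


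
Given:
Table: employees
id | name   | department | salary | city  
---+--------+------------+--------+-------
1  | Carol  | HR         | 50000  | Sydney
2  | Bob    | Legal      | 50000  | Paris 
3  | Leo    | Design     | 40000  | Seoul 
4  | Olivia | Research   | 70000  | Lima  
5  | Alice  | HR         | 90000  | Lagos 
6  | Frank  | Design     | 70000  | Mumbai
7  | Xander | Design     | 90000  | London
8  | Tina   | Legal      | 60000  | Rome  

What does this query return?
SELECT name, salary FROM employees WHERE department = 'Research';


Filtering: department = 'Research'
Matching rows: 1

1 rows:
Olivia, 70000


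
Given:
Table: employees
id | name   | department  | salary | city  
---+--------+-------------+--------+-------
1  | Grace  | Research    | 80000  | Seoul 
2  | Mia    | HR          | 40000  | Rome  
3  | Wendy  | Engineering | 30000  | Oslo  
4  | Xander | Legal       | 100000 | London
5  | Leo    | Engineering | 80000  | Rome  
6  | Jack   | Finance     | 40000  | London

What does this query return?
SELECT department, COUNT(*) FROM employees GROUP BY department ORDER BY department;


Assigning each row to its department group:
  Grace -> Research
  Mia -> HR
  Wendy -> Engineering
  Xander -> Legal
  Leo -> Engineering
  Jack -> Finance


5 groups:
Engineering, 2
Finance, 1
HR, 1
Legal, 1
Research, 1


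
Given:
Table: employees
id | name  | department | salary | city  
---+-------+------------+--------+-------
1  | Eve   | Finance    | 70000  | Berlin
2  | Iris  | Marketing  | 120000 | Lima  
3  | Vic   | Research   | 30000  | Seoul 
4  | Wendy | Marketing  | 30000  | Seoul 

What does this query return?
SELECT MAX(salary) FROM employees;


Salaries: 70000, 120000, 30000, 30000
MAX = 120000

120000


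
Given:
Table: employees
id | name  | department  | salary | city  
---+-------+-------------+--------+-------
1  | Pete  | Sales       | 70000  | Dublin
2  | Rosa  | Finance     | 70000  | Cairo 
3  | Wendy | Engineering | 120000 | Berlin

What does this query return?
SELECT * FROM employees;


SELECT * returns all 3 rows with all columns

3 rows:
1, Pete, Sales, 70000, Dublin
2, Rosa, Finance, 70000, Cairo
3, Wendy, Engineering, 120000, Berlin


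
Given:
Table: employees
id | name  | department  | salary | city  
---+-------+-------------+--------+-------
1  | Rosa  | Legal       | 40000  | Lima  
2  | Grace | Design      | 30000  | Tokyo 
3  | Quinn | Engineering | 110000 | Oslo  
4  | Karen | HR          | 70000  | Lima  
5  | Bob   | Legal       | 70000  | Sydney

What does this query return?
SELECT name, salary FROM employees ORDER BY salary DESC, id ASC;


Sorting by salary DESC, then id ASC for ties

5 rows:
Quinn, 110000
Karen, 70000
Bob, 70000
Rosa, 40000
Grace, 30000


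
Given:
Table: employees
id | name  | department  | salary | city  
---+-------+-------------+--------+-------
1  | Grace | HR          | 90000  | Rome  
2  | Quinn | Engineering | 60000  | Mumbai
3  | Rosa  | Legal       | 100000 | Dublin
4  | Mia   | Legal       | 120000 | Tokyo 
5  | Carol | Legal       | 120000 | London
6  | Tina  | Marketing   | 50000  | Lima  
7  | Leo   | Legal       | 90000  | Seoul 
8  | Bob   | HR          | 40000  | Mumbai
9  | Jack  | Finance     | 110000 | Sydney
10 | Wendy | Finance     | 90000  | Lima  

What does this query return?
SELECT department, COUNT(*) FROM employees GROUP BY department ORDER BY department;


Assigning each row to its department group:
  Grace -> HR
  Quinn -> Engineering
  Rosa -> Legal
  Mia -> Legal
  Carol -> Legal
  Tina -> Marketing
  Leo -> Legal
  Bob -> HR
  Jack -> Finance
  Wendy -> Finance


5 groups:
Engineering, 1
Finance, 2
HR, 2
Legal, 4
Marketing, 1


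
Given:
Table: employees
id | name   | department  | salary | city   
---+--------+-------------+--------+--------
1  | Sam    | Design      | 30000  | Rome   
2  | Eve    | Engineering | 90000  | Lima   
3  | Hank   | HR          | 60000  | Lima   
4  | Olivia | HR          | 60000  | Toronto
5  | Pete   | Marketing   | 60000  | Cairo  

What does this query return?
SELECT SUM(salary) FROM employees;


SUM(salary) = 30000 + 90000 + 60000 + 60000 + 60000 = 300000

300000


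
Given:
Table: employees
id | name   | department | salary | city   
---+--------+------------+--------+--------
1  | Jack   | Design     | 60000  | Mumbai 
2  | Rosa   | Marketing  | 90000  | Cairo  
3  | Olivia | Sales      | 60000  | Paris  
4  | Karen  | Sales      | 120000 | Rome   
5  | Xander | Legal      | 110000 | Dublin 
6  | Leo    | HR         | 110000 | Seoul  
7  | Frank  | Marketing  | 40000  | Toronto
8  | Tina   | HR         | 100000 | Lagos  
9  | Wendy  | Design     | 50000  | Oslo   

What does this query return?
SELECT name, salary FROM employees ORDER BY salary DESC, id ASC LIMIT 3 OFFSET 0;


Sort by salary DESC (id ASC tiebreak), then skip 0 and take 3
Rows 1 through 3

3 rows:
Karen, 120000
Xander, 110000
Leo, 110000


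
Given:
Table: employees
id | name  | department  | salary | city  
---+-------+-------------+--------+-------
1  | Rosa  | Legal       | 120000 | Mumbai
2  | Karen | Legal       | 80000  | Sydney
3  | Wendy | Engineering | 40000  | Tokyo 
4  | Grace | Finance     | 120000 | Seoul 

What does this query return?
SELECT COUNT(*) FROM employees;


COUNT(*) counts all rows

4


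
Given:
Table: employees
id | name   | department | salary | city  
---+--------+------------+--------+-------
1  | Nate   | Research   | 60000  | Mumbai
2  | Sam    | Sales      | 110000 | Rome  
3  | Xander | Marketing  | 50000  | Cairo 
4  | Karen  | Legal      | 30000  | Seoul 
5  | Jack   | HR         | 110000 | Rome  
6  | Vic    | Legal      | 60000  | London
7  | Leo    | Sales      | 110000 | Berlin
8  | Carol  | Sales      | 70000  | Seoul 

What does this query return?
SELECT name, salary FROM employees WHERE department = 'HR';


Filtering: department = 'HR'
Matching rows: 1

1 rows:
Jack, 110000


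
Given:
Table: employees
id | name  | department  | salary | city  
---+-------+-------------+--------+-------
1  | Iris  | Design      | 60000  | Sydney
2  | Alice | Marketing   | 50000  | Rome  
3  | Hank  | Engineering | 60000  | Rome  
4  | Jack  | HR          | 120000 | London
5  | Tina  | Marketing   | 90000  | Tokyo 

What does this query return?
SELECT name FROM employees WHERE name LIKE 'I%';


LIKE 'I%' matches names starting with 'I'
Matching: 1

1 rows:
Iris


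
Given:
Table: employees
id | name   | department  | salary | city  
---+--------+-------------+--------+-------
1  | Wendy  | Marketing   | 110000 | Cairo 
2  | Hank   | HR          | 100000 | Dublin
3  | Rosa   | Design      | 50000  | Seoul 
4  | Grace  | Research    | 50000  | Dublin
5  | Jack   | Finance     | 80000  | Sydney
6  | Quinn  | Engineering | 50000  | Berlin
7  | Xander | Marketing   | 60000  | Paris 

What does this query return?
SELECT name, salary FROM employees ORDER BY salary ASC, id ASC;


Sorting by salary ASC, then id ASC for ties

7 rows:
Rosa, 50000
Grace, 50000
Quinn, 50000
Xander, 60000
Jack, 80000
Hank, 100000
Wendy, 110000


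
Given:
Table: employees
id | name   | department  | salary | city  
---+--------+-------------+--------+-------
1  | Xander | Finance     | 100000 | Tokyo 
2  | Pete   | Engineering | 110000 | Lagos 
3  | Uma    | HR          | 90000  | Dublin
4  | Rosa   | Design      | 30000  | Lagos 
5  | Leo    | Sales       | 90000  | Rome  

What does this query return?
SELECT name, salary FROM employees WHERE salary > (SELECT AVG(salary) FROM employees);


Subquery: AVG(salary) = 84000.0
Filtering: salary > 84000.0
  Xander (100000) -> MATCH
  Pete (110000) -> MATCH
  Uma (90000) -> MATCH
  Leo (90000) -> MATCH


4 rows:
Xander, 100000
Pete, 110000
Uma, 90000
Leo, 90000


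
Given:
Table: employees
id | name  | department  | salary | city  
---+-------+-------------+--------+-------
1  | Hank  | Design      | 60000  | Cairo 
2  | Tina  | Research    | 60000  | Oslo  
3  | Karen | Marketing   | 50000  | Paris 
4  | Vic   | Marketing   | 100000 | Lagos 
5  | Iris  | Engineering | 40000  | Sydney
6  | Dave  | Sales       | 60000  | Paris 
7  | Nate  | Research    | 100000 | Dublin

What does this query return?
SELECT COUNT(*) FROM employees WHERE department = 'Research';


Counting rows where department = 'Research'
  Tina -> MATCH
  Nate -> MATCH


2


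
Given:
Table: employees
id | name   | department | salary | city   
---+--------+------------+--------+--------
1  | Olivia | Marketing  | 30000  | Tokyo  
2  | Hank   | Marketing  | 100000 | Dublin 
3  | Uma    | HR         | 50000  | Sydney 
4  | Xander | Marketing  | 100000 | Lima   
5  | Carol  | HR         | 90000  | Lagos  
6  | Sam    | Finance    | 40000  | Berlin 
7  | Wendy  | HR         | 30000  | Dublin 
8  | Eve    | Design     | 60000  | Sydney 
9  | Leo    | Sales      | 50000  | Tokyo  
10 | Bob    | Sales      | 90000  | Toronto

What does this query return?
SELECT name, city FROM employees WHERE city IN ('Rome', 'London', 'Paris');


Filtering: city IN ('Rome', 'London', 'Paris')
Matching: 0 rows

Empty result set (0 rows)


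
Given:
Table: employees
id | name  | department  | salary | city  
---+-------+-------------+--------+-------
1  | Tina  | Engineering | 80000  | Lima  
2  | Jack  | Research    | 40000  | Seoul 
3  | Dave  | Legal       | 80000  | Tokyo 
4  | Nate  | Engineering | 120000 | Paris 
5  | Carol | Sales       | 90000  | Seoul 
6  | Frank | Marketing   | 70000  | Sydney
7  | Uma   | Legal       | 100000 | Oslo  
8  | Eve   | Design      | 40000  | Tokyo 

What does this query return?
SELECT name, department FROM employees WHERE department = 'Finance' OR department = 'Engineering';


Filtering: department = 'Finance' OR 'Engineering'
Matching: 2 rows

2 rows:
Tina, Engineering
Nate, Engineering


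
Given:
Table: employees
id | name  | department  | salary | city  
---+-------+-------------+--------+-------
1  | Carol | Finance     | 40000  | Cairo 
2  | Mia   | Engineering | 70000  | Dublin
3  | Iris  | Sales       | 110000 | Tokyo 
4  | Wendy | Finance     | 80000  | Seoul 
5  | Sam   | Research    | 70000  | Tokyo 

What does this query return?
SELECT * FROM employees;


SELECT * returns all 5 rows with all columns

5 rows:
1, Carol, Finance, 40000, Cairo
2, Mia, Engineering, 70000, Dublin
3, Iris, Sales, 110000, Tokyo
4, Wendy, Finance, 80000, Seoul
5, Sam, Research, 70000, Tokyo


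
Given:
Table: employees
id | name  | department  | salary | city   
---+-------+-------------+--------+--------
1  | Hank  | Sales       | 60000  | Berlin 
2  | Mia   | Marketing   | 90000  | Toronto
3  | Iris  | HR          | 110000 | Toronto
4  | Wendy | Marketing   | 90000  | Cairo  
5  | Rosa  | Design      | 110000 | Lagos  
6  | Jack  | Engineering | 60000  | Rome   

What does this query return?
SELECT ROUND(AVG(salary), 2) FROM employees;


SUM(salary) = 520000
COUNT = 6
ROUND(AVG, 2) = ROUND(520000 / 6, 2) = 86666.67

86666.67


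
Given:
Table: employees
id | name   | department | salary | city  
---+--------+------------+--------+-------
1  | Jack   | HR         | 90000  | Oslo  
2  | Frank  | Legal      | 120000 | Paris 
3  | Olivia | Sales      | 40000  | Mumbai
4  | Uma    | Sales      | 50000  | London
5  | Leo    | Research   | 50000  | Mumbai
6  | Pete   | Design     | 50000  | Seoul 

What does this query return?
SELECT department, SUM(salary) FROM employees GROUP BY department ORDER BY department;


Summing salary within each department:
  Design: 50000 = 50000
  HR: 90000 = 90000
  Legal: 120000 = 120000
  Research: 50000 = 50000
  Sales: 40000 + 50000 = 90000


5 groups:
Design, 50000
HR, 90000
Legal, 120000
Research, 50000
Sales, 90000


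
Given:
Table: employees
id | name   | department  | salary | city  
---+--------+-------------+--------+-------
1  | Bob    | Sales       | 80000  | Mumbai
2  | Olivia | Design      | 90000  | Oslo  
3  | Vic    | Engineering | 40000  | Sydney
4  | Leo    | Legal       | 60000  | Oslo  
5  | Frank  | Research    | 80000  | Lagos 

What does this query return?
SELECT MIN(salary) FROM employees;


Salaries: 80000, 90000, 40000, 60000, 80000
MIN = 40000

40000


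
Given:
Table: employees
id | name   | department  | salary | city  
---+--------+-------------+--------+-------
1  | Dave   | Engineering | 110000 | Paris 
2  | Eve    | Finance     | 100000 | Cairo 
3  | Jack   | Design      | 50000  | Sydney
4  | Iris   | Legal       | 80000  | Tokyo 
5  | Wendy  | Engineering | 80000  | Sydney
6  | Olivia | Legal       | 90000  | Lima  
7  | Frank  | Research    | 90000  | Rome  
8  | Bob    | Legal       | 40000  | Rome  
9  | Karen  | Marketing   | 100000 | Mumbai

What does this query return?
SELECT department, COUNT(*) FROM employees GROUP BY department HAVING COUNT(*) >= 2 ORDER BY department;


Groups with count >= 2:
  Engineering: 2 -> PASS
  Legal: 3 -> PASS
  Design: 1 -> filtered out
  Finance: 1 -> filtered out
  Marketing: 1 -> filtered out
  Research: 1 -> filtered out


2 groups:
Engineering, 2
Legal, 3


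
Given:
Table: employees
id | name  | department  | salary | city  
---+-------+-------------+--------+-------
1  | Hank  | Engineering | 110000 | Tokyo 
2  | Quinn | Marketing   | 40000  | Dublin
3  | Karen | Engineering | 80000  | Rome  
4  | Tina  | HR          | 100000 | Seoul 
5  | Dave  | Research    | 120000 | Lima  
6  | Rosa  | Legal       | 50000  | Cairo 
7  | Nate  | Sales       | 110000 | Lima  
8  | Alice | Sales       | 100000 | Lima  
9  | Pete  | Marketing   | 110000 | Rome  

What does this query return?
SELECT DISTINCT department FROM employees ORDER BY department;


All 'department' values (row order): Engineering, Marketing, Engineering, HR, Research, Legal, Sales, Sales, Marketing
Removing duplicates leaves 6 unique value(s).

6 values:
Engineering
HR
Legal
Marketing
Research
Sales


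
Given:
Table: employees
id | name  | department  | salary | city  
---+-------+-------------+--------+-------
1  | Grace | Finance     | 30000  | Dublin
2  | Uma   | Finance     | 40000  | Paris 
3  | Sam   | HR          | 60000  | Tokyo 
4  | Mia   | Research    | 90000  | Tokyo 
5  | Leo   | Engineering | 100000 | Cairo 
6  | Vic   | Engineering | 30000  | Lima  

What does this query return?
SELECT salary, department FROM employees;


Projecting columns: salary, department

6 rows:
30000, Finance
40000, Finance
60000, HR
90000, Research
100000, Engineering
30000, Engineering


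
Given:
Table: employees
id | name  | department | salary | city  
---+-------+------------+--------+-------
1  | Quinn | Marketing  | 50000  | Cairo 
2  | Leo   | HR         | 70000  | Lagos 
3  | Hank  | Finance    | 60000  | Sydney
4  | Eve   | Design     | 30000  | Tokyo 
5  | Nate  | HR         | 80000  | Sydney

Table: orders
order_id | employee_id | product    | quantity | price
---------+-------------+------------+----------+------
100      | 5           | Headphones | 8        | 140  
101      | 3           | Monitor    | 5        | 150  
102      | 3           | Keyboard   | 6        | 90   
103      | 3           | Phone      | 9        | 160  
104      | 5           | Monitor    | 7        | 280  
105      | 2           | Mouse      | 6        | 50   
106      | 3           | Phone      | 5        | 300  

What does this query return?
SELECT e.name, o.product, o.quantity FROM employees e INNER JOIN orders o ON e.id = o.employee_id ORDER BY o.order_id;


Joining employees.id = orders.employee_id:
  employee Nate (id=5) -> order Headphones
  employee Hank (id=3) -> order Monitor
  employee Hank (id=3) -> order Keyboard
  employee Hank (id=3) -> order Phone
  employee Nate (id=5) -> order Monitor
  employee Leo (id=2) -> order Mouse
  employee Hank (id=3) -> order Phone


7 rows:
Nate, Headphones, 8
Hank, Monitor, 5
Hank, Keyboard, 6
Hank, Phone, 9
Nate, Monitor, 7
Leo, Mouse, 6
Hank, Phone, 5


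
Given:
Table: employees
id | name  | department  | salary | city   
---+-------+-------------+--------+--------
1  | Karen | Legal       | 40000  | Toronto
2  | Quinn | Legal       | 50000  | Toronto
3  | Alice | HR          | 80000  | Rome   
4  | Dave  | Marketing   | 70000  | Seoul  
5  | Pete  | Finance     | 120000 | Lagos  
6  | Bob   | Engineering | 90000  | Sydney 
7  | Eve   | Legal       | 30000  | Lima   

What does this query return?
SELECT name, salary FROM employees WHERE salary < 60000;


Filtering: salary < 60000
Matching: 3 rows

3 rows:
Karen, 40000
Quinn, 50000
Eve, 30000


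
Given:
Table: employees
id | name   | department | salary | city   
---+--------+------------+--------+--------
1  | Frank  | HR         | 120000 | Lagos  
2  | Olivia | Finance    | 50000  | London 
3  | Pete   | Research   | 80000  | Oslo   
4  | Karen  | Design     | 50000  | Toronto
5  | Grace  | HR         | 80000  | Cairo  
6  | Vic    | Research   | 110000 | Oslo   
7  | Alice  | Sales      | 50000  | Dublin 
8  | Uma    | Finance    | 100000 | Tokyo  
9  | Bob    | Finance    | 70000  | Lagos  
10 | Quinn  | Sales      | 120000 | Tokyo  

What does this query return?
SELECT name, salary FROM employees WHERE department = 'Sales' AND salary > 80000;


Filtering: department = 'Sales' AND salary > 80000
Matching: 1 rows

1 rows:
Quinn, 120000


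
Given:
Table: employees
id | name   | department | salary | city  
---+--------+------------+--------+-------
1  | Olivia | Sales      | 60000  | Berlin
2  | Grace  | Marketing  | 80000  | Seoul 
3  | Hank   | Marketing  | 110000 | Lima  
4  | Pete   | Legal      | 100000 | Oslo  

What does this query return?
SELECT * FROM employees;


SELECT * returns all 4 rows with all columns

4 rows:
1, Olivia, Sales, 60000, Berlin
2, Grace, Marketing, 80000, Seoul
3, Hank, Marketing, 110000, Lima
4, Pete, Legal, 100000, Oslo


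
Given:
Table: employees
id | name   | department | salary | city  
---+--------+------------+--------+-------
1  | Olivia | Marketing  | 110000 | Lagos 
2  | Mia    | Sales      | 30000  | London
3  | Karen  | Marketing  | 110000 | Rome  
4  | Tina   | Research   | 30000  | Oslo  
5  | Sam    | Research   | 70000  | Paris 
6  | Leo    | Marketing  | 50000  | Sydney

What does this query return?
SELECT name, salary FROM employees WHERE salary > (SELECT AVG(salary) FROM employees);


Subquery: AVG(salary) = 66666.67
Filtering: salary > 66666.67
  Olivia (110000) -> MATCH
  Karen (110000) -> MATCH
  Sam (70000) -> MATCH


3 rows:
Olivia, 110000
Karen, 110000
Sam, 70000


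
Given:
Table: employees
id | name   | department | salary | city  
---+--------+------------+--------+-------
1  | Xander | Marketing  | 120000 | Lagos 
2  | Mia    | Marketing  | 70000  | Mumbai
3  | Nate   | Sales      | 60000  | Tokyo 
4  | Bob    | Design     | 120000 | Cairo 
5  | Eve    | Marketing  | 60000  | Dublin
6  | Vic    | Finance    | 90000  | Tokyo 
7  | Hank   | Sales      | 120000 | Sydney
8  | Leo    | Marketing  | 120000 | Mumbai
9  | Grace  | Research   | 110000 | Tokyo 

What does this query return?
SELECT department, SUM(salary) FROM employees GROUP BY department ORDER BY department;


Summing salary within each department:
  Design: 120000 = 120000
  Finance: 90000 = 90000
  Marketing: 120000 + 70000 + 60000 + 120000 = 370000
  Research: 110000 = 110000
  Sales: 60000 + 120000 = 180000


5 groups:
Design, 120000
Finance, 90000
Marketing, 370000
Research, 110000
Sales, 180000


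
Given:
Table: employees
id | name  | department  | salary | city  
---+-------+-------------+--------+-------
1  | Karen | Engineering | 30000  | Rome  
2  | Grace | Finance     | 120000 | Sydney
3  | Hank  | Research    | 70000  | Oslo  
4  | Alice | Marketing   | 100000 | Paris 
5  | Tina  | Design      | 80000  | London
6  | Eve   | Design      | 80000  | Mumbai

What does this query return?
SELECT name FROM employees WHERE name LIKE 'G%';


LIKE 'G%' matches names starting with 'G'
Matching: 1

1 rows:
Grace


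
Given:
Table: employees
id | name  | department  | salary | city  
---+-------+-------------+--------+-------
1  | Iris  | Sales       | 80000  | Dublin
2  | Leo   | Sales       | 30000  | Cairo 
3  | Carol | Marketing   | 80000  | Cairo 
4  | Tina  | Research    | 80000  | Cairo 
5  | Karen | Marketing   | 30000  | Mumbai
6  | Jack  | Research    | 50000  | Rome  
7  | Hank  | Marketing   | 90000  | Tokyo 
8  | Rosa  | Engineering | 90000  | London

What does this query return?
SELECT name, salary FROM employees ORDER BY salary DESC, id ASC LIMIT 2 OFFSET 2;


Sort by salary DESC (id ASC tiebreak), then skip 2 and take 2
Rows 3 through 4

2 rows:
Iris, 80000
Carol, 80000


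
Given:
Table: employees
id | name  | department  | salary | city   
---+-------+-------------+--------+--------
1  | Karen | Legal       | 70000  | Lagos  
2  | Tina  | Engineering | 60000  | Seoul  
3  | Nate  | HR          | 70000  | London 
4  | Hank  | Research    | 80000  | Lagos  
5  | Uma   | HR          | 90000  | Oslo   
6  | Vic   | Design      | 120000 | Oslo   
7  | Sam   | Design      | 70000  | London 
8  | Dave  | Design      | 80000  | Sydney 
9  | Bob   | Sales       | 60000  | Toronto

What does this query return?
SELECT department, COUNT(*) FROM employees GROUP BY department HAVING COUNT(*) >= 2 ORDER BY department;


Groups with count >= 2:
  Design: 3 -> PASS
  HR: 2 -> PASS
  Engineering: 1 -> filtered out
  Legal: 1 -> filtered out
  Research: 1 -> filtered out
  Sales: 1 -> filtered out


2 groups:
Design, 3
HR, 2


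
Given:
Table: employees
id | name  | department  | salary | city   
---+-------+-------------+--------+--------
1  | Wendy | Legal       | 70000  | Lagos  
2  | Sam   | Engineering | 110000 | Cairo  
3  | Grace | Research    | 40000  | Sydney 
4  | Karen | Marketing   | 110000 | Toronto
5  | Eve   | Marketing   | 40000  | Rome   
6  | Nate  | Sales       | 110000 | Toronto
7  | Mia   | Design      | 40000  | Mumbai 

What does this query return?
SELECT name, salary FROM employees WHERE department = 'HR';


Filtering: department = 'HR'
Matching rows: 0

Empty result set (0 rows)


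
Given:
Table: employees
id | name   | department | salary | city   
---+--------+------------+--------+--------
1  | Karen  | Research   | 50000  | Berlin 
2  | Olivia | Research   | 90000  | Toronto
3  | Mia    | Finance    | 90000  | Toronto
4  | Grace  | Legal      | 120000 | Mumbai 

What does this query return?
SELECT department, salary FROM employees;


Projecting columns: department, salary

4 rows:
Research, 50000
Research, 90000
Finance, 90000
Legal, 120000


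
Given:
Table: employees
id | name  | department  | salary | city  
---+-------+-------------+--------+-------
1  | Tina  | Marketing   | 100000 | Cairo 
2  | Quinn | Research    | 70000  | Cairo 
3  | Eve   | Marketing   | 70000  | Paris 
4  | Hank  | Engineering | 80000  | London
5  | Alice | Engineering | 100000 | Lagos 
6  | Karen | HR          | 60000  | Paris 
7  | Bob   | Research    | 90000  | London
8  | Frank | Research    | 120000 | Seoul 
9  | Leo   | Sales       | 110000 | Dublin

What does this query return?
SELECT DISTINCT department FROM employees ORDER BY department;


All 'department' values (row order): Marketing, Research, Marketing, Engineering, Engineering, HR, Research, Research, Sales
Removing duplicates leaves 5 unique value(s).

5 values:
Engineering
HR
Marketing
Research
Sales


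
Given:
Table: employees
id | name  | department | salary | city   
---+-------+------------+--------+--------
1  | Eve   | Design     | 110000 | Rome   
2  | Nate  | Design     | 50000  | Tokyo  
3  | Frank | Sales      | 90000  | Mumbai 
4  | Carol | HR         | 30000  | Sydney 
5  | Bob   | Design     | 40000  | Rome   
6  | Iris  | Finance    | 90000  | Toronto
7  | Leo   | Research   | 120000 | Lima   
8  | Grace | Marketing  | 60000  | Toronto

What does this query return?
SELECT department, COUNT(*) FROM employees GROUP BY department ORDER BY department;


Assigning each row to its department group:
  Eve -> Design
  Nate -> Design
  Frank -> Sales
  Carol -> HR
  Bob -> Design
  Iris -> Finance
  Leo -> Research
  Grace -> Marketing


6 groups:
Design, 3
Finance, 1
HR, 1
Marketing, 1
Research, 1
Sales, 1
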